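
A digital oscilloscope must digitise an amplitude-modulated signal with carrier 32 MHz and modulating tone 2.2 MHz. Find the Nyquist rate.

68.4 MHz

AM sidebands sit at fc ± fm = 29.8 MHz and 34.2 MHz.
Highest-frequency component: 34.2 MHz.
Nyquist rate = 2 × 34.2 MHz = 68.4 MHz.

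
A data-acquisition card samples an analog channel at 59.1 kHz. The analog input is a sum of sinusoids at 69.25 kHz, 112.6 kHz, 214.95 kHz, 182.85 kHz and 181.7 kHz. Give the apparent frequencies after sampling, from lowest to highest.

4.4 kHz, 5.55 kHz, 5.6 kHz, 10.15 kHz, 21.45 kHz

fs/2 = 29.55 kHz.
69.25 kHz mod fs = 10.15 kHz.
10.15 kHz ≤ fs/2 = 29.55 kHz, appears at 10.15 kHz.
112.6 kHz mod fs = 53.5 kHz.
53.5 kHz > fs/2 = 29.55 kHz, folds to fs − 53.5 kHz = 5.6 kHz.
214.95 kHz mod fs = 37.65 kHz.
37.65 kHz > fs/2 = 29.55 kHz, folds to fs − 37.65 kHz = 21.45 kHz.
182.85 kHz mod fs = 5.55 kHz.
5.55 kHz ≤ fs/2 = 29.55 kHz, appears at 5.55 kHz.
181.7 kHz mod fs = 4.4 kHz.
4.4 kHz ≤ fs/2 = 29.55 kHz, appears at 4.4 kHz.
Distinct values: {4.4 kHz, 5.55 kHz, 5.6 kHz, 10.15 kHz, 21.45 kHz}.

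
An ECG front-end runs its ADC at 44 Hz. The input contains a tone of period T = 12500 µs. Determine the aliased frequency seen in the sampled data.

8 Hz

T = 12500 µs → f = 1/T = 80 Hz.
80 Hz mod fs = 36 Hz.
36 Hz > fs/2 = 22 Hz, folds to fs − 36 Hz = 8 Hz.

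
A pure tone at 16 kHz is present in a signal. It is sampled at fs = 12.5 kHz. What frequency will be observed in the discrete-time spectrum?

16 kHz mod fs = 3.5 kHz.
3.5 kHz ≤ fs/2 = 6.25 kHz, appears at 3.5 kHz.

3.5 kHz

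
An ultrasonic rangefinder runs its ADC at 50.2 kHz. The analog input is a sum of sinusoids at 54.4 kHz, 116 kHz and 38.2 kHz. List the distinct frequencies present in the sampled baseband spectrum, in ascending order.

4.2 kHz, 12 kHz, 15.6 kHz

fs/2 = 25.1 kHz.
54.4 kHz mod fs = 4.2 kHz.
4.2 kHz ≤ fs/2 = 25.1 kHz, appears at 4.2 kHz.
116 kHz mod fs = 15.6 kHz.
15.6 kHz ≤ fs/2 = 25.1 kHz, appears at 15.6 kHz.
38.2 kHz > fs/2 = 25.1 kHz, folds to fs − 38.2 kHz = 12 kHz.
Distinct values: {4.2 kHz, 12 kHz, 15.6 kHz}.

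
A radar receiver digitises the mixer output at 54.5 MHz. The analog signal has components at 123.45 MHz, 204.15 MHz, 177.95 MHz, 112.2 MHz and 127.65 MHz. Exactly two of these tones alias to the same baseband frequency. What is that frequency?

fs/2 = 27.25 MHz.
123.45 MHz mod fs = 14.45 MHz.
14.45 MHz ≤ fs/2 = 27.25 MHz, appears at 14.45 MHz.
204.15 MHz mod fs = 40.65 MHz.
40.65 MHz > fs/2 = 27.25 MHz, folds to fs − 40.65 MHz = 13.85 MHz.
177.95 MHz mod fs = 14.45 MHz.
14.45 MHz ≤ fs/2 = 27.25 MHz, appears at 14.45 MHz.
112.2 MHz mod fs = 3.2 MHz.
3.2 MHz ≤ fs/2 = 27.25 MHz, appears at 3.2 MHz.
127.65 MHz mod fs = 18.65 MHz.
18.65 MHz ≤ fs/2 = 27.25 MHz, appears at 18.65 MHz.
123.45 MHz and 177.95 MHz both map to 14.45 MHz.

14.45 MHz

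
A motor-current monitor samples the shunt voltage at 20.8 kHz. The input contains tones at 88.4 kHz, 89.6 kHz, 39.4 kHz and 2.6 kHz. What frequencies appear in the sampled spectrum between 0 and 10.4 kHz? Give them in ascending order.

fs/2 = 10.4 kHz.
88.4 kHz mod fs = 5.2 kHz.
5.2 kHz ≤ fs/2 = 10.4 kHz, appears at 5.2 kHz.
89.6 kHz mod fs = 6.4 kHz.
6.4 kHz ≤ fs/2 = 10.4 kHz, appears at 6.4 kHz.
39.4 kHz mod fs = 18.6 kHz.
18.6 kHz > fs/2 = 10.4 kHz, folds to fs − 18.6 kHz = 2.2 kHz.
2.6 kHz ≤ fs/2 = 10.4 kHz, passes unchanged.
Distinct values: {2.2 kHz, 2.6 kHz, 5.2 kHz, 6.4 kHz}.

2.2 kHz, 2.6 kHz, 5.2 kHz, 6.4 kHz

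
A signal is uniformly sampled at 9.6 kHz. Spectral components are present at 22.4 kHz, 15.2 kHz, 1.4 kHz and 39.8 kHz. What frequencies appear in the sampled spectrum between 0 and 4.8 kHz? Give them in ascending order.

fs/2 = 4.8 kHz.
22.4 kHz mod fs = 3.2 kHz.
3.2 kHz ≤ fs/2 = 4.8 kHz, appears at 3.2 kHz.
15.2 kHz mod fs = 5.6 kHz.
5.6 kHz > fs/2 = 4.8 kHz, folds to fs − 5.6 kHz = 4 kHz.
1.4 kHz ≤ fs/2 = 4.8 kHz, passes unchanged.
39.8 kHz mod fs = 1.4 kHz.
1.4 kHz ≤ fs/2 = 4.8 kHz, appears at 1.4 kHz.
Distinct values: {1.4 kHz, 3.2 kHz, 4 kHz}.

1.4 kHz, 3.2 kHz, 4 kHz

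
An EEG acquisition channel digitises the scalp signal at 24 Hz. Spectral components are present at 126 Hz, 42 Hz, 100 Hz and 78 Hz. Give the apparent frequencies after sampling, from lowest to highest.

fs/2 = 12 Hz.
126 Hz mod fs = 6 Hz.
6 Hz ≤ fs/2 = 12 Hz, appears at 6 Hz.
42 Hz mod fs = 18 Hz.
18 Hz > fs/2 = 12 Hz, folds to fs − 18 Hz = 6 Hz.
100 Hz mod fs = 4 Hz.
4 Hz ≤ fs/2 = 12 Hz, appears at 4 Hz.
78 Hz mod fs = 6 Hz.
6 Hz ≤ fs/2 = 12 Hz, appears at 6 Hz.
Distinct values: {4 Hz, 6 Hz}.

4 Hz, 6 Hz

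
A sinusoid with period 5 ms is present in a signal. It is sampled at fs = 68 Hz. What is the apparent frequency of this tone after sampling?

4 Hz

T = 5 ms → f = 1/T = 200 Hz.
200 Hz mod fs = 64 Hz.
64 Hz > fs/2 = 34 Hz, folds to fs − 64 Hz = 4 Hz.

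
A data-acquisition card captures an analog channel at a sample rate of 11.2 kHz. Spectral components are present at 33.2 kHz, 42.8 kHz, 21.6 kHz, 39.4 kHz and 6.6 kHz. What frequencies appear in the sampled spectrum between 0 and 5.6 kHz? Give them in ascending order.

0.4 kHz, 0.8 kHz, 2 kHz, 4.6 kHz, 5.4 kHz

fs/2 = 5.6 kHz.
33.2 kHz mod fs = 10.8 kHz.
10.8 kHz > fs/2 = 5.6 kHz, folds to fs − 10.8 kHz = 0.4 kHz.
42.8 kHz mod fs = 9.2 kHz.
9.2 kHz > fs/2 = 5.6 kHz, folds to fs − 9.2 kHz = 2 kHz.
21.6 kHz mod fs = 10.4 kHz.
10.4 kHz > fs/2 = 5.6 kHz, folds to fs − 10.4 kHz = 0.8 kHz.
39.4 kHz mod fs = 5.8 kHz.
5.8 kHz > fs/2 = 5.6 kHz, folds to fs − 5.8 kHz = 5.4 kHz.
6.6 kHz > fs/2 = 5.6 kHz, folds to fs − 6.6 kHz = 4.6 kHz.
Distinct values: {0.4 kHz, 0.8 kHz, 2 kHz, 4.6 kHz, 5.4 kHz}.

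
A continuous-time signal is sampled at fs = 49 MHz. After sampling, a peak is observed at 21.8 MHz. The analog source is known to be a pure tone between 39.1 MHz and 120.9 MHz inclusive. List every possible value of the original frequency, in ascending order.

Frequencies that alias to 21.8 MHz are k·fs ± 21.8 MHz for integer k ≥ 0.
k=0: 21.8 MHz.
k=1: 27.2 MHz, 70.8 MHz.
k=2: 76.2 MHz, 119.8 MHz.
k=3: 125.2 MHz, 168.8 MHz.
Within [39.1 MHz, 120.9 MHz]: 70.8 MHz, 76.2 MHz, 119.8 MHz.

70.8 MHz, 76.2 MHz, 119.8 MHz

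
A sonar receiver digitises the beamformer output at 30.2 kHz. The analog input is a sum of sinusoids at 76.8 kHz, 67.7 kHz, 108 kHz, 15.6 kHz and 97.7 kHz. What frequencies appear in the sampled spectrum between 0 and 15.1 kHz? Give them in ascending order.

fs/2 = 15.1 kHz.
76.8 kHz mod fs = 16.4 kHz.
16.4 kHz > fs/2 = 15.1 kHz, folds to fs − 16.4 kHz = 13.8 kHz.
67.7 kHz mod fs = 7.3 kHz.
7.3 kHz ≤ fs/2 = 15.1 kHz, appears at 7.3 kHz.
108 kHz mod fs = 17.4 kHz.
17.4 kHz > fs/2 = 15.1 kHz, folds to fs − 17.4 kHz = 12.8 kHz.
15.6 kHz > fs/2 = 15.1 kHz, folds to fs − 15.6 kHz = 14.6 kHz.
97.7 kHz mod fs = 7.1 kHz.
7.1 kHz ≤ fs/2 = 15.1 kHz, appears at 7.1 kHz.
Distinct values: {7.1 kHz, 7.3 kHz, 12.8 kHz, 13.8 kHz, 14.6 kHz}.

7.1 kHz, 7.3 kHz, 12.8 kHz, 13.8 kHz, 14.6 kHz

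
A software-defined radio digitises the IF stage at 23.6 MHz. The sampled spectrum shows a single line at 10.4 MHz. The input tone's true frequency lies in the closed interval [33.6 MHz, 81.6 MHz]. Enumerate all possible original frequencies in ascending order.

34 MHz, 36.8 MHz, 57.6 MHz, 60.4 MHz, 81.2 MHz

Frequencies that alias to 10.4 MHz are k·fs ± 10.4 MHz for integer k ≥ 0.
k=0: 10.4 MHz.
k=1: 13.2 MHz, 34 MHz.
k=2: 36.8 MHz, 57.6 MHz.
k=3: 60.4 MHz, 81.2 MHz.
k=4: 84 MHz, 104.8 MHz.
Within [33.6 MHz, 81.6 MHz]: 34 MHz, 36.8 MHz, 57.6 MHz, 60.4 MHz, 81.2 MHz.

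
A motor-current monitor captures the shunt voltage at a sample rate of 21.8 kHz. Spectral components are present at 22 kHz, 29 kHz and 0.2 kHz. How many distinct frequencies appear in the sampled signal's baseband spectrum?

fs/2 = 10.9 kHz.
22 kHz mod fs = 0.2 kHz.
0.2 kHz ≤ fs/2 = 10.9 kHz, appears at 0.2 kHz.
29 kHz mod fs = 7.2 kHz.
7.2 kHz ≤ fs/2 = 10.9 kHz, appears at 7.2 kHz.
0.2 kHz ≤ fs/2 = 10.9 kHz, passes unchanged.
Distinct values: {0.2 kHz, 7.2 kHz} → 2.

2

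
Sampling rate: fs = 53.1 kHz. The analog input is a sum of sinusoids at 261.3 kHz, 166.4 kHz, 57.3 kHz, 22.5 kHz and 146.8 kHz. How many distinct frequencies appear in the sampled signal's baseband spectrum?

4

fs/2 = 26.55 kHz.
261.3 kHz mod fs = 48.9 kHz.
48.9 kHz > fs/2 = 26.55 kHz, folds to fs − 48.9 kHz = 4.2 kHz.
166.4 kHz mod fs = 7.1 kHz.
7.1 kHz ≤ fs/2 = 26.55 kHz, appears at 7.1 kHz.
57.3 kHz mod fs = 4.2 kHz.
4.2 kHz ≤ fs/2 = 26.55 kHz, appears at 4.2 kHz.
22.5 kHz ≤ fs/2 = 26.55 kHz, passes unchanged.
146.8 kHz mod fs = 40.6 kHz.
40.6 kHz > fs/2 = 26.55 kHz, folds to fs − 40.6 kHz = 12.5 kHz.
Distinct values: {4.2 kHz, 7.1 kHz, 12.5 kHz, 22.5 kHz} → 4.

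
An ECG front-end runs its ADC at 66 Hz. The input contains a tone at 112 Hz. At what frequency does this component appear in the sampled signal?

112 Hz mod fs = 46 Hz.
46 Hz > fs/2 = 33 Hz, folds to fs − 46 Hz = 20 Hz.

20 Hz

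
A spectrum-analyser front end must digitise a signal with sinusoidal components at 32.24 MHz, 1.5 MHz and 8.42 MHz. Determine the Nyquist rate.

64.48 MHz

Highest-frequency component: 32.24 MHz.
Nyquist rate = 2 × 32.24 MHz = 64.48 MHz.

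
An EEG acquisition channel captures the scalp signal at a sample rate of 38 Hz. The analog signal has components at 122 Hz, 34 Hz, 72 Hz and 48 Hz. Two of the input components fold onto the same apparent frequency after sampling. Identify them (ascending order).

34 Hz, 72 Hz

fs/2 = 19 Hz.
122 Hz mod fs = 8 Hz.
8 Hz ≤ fs/2 = 19 Hz, appears at 8 Hz.
34 Hz > fs/2 = 19 Hz, folds to fs − 34 Hz = 4 Hz.
72 Hz mod fs = 34 Hz.
34 Hz > fs/2 = 19 Hz, folds to fs − 34 Hz = 4 Hz.
48 Hz mod fs = 10 Hz.
10 Hz ≤ fs/2 = 19 Hz, appears at 10 Hz.
34 Hz and 72 Hz both map to 4 Hz.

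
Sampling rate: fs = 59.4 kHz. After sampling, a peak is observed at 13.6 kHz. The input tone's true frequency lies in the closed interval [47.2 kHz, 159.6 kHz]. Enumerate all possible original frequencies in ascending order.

Frequencies that alias to 13.6 kHz are k·fs ± 13.6 kHz for integer k ≥ 0.
k=0: 13.6 kHz.
k=1: 45.8 kHz, 73 kHz.
k=2: 105.2 kHz, 132.4 kHz.
k=3: 164.6 kHz, 191.8 kHz.
Within [47.2 kHz, 159.6 kHz]: 73 kHz, 105.2 kHz, 132.4 kHz.

73 kHz, 105.2 kHz, 132.4 kHz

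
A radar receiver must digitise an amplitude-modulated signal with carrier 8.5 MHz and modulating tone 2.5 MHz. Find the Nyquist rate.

22 MHz

AM sidebands sit at fc ± fm = 6 MHz and 11 MHz.
Highest-frequency component: 11 MHz.
Nyquist rate = 2 × 11 MHz = 22 MHz.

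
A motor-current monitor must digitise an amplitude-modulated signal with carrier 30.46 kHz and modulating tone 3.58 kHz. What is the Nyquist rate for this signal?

68.08 kHz

AM sidebands sit at fc ± fm = 26.88 kHz and 34.04 kHz.
Highest-frequency component: 34.04 kHz.
Nyquist rate = 2 × 34.04 kHz = 68.08 kHz.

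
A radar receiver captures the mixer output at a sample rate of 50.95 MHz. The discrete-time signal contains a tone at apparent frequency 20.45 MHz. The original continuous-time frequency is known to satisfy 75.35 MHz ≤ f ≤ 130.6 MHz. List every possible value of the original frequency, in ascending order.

81.45 MHz, 122.35 MHz

Frequencies that alias to 20.45 MHz are k·fs ± 20.45 MHz for integer k ≥ 0.
k=0: 20.45 MHz.
k=1: 30.5 MHz, 71.4 MHz.
k=2: 81.45 MHz, 122.35 MHz.
k=3: 132.4 MHz, 173.3 MHz.
Within [75.35 MHz, 130.6 MHz]: 81.45 MHz, 122.35 MHz.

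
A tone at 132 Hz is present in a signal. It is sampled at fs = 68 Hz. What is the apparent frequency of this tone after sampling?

4 Hz

132 Hz mod fs = 64 Hz.
64 Hz > fs/2 = 34 Hz, folds to fs − 64 Hz = 4 Hz.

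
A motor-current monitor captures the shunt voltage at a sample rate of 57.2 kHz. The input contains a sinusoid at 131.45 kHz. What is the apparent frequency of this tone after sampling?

17.05 kHz

131.45 kHz mod fs = 17.05 kHz.
17.05 kHz ≤ fs/2 = 28.6 kHz, appears at 17.05 kHz.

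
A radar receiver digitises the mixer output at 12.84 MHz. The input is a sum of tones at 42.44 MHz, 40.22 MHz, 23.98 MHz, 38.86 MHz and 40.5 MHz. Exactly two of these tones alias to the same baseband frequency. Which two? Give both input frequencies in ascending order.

23.98 MHz, 40.22 MHz

fs/2 = 6.42 MHz.
42.44 MHz mod fs = 3.92 MHz.
3.92 MHz ≤ fs/2 = 6.42 MHz, appears at 3.92 MHz.
40.22 MHz mod fs = 1.7 MHz.
1.7 MHz ≤ fs/2 = 6.42 MHz, appears at 1.7 MHz.
23.98 MHz mod fs = 11.14 MHz.
11.14 MHz > fs/2 = 6.42 MHz, folds to fs − 11.14 MHz = 1.7 MHz.
38.86 MHz mod fs = 0.34 MHz.
0.34 MHz ≤ fs/2 = 6.42 MHz, appears at 0.34 MHz.
40.5 MHz mod fs = 1.98 MHz.
1.98 MHz ≤ fs/2 = 6.42 MHz, appears at 1.98 MHz.
23.98 MHz and 40.22 MHz both map to 1.7 MHz.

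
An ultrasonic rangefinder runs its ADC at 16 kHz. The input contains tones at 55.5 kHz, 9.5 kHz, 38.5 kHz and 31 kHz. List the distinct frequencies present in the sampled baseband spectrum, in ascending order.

1 kHz, 6.5 kHz, 7.5 kHz

fs/2 = 8 kHz.
55.5 kHz mod fs = 7.5 kHz.
7.5 kHz ≤ fs/2 = 8 kHz, appears at 7.5 kHz.
9.5 kHz > fs/2 = 8 kHz, folds to fs − 9.5 kHz = 6.5 kHz.
38.5 kHz mod fs = 6.5 kHz.
6.5 kHz ≤ fs/2 = 8 kHz, appears at 6.5 kHz.
31 kHz mod fs = 15 kHz.
15 kHz > fs/2 = 8 kHz, folds to fs − 15 kHz = 1 kHz.
Distinct values: {1 kHz, 6.5 kHz, 7.5 kHz}.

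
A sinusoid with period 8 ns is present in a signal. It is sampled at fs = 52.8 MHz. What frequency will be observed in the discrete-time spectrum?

19.4 MHz

T = 8 ns → f = 1/T = 125 MHz.
125 MHz mod fs = 19.4 MHz.
19.4 MHz ≤ fs/2 = 26.4 MHz, appears at 19.4 MHz.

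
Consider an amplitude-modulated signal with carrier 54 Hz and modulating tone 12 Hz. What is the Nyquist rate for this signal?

132 Hz

AM sidebands sit at fc ± fm = 42 Hz and 66 Hz.
Highest-frequency component: 66 Hz.
Nyquist rate = 2 × 66 Hz = 132 Hz.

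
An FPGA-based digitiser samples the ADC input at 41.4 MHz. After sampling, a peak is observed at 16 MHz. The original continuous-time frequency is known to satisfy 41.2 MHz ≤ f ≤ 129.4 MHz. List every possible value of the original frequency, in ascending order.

Frequencies that alias to 16 MHz are k·fs ± 16 MHz for integer k ≥ 0.
k=0: 16 MHz.
k=1: 25.4 MHz, 57.4 MHz.
k=2: 66.8 MHz, 98.8 MHz.
k=3: 108.2 MHz, 140.2 MHz.
k=4: 149.6 MHz, 181.6 MHz.
Within [41.2 MHz, 129.4 MHz]: 57.4 MHz, 66.8 MHz, 98.8 MHz, 108.2 MHz.

57.4 MHz, 66.8 MHz, 98.8 MHz, 108.2 MHz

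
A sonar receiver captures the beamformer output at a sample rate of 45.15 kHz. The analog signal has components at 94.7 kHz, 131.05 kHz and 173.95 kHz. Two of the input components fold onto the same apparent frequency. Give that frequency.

fs/2 = 22.575 kHz.
94.7 kHz mod fs = 4.4 kHz.
4.4 kHz ≤ fs/2 = 22.575 kHz, appears at 4.4 kHz.
131.05 kHz mod fs = 40.75 kHz.
40.75 kHz > fs/2 = 22.575 kHz, folds to fs − 40.75 kHz = 4.4 kHz.
173.95 kHz mod fs = 38.5 kHz.
38.5 kHz > fs/2 = 22.575 kHz, folds to fs − 38.5 kHz = 6.65 kHz.
94.7 kHz and 131.05 kHz both map to 4.4 kHz.

4.4 kHz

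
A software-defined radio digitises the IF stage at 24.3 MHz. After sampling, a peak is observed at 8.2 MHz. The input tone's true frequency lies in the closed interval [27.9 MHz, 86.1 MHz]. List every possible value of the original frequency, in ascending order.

32.5 MHz, 40.4 MHz, 56.8 MHz, 64.7 MHz, 81.1 MHz

Frequencies that alias to 8.2 MHz are k·fs ± 8.2 MHz for integer k ≥ 0.
k=0: 8.2 MHz.
k=1: 16.1 MHz, 32.5 MHz.
k=2: 40.4 MHz, 56.8 MHz.
k=3: 64.7 MHz, 81.1 MHz.
k=4: 89 MHz, 105.4 MHz.
Within [27.9 MHz, 86.1 MHz]: 32.5 MHz, 40.4 MHz, 56.8 MHz, 64.7 MHz, 81.1 MHz.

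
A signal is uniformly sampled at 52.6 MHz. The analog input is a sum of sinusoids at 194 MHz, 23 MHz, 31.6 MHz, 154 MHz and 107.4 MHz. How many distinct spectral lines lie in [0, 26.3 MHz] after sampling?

5

fs/2 = 26.3 MHz.
194 MHz mod fs = 36.2 MHz.
36.2 MHz > fs/2 = 26.3 MHz, folds to fs − 36.2 MHz = 16.4 MHz.
23 MHz ≤ fs/2 = 26.3 MHz, passes unchanged.
31.6 MHz > fs/2 = 26.3 MHz, folds to fs − 31.6 MHz = 21 MHz.
154 MHz mod fs = 48.8 MHz.
48.8 MHz > fs/2 = 26.3 MHz, folds to fs − 48.8 MHz = 3.8 MHz.
107.4 MHz mod fs = 2.2 MHz.
2.2 MHz ≤ fs/2 = 26.3 MHz, appears at 2.2 MHz.
Distinct values: {2.2 MHz, 3.8 MHz, 16.4 MHz, 21 MHz, 23 MHz} → 5.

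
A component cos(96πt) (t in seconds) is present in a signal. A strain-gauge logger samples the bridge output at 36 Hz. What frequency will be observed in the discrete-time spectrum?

ω = 96π rad/s → f = ω/(2π) = 48 Hz.
48 Hz mod fs = 12 Hz.
12 Hz ≤ fs/2 = 18 Hz, appears at 12 Hz.

12 Hz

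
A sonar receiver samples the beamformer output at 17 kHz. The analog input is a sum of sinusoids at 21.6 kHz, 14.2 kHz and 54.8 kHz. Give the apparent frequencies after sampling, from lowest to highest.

2.8 kHz, 3.8 kHz, 4.6 kHz

fs/2 = 8.5 kHz.
21.6 kHz mod fs = 4.6 kHz.
4.6 kHz ≤ fs/2 = 8.5 kHz, appears at 4.6 kHz.
14.2 kHz > fs/2 = 8.5 kHz, folds to fs − 14.2 kHz = 2.8 kHz.
54.8 kHz mod fs = 3.8 kHz.
3.8 kHz ≤ fs/2 = 8.5 kHz, appears at 3.8 kHz.
Distinct values: {2.8 kHz, 3.8 kHz, 4.6 kHz}.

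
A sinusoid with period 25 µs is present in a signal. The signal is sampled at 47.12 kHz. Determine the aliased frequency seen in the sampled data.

T = 25 µs → f = 1/T = 40 kHz.
40 kHz > fs/2 = 23.56 kHz, folds to fs − 40 kHz = 7.12 kHz.

7.12 kHz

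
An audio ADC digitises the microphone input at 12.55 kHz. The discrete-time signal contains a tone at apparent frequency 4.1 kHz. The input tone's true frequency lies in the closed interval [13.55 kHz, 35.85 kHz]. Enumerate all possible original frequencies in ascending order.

16.65 kHz, 21 kHz, 29.2 kHz, 33.55 kHz

Frequencies that alias to 4.1 kHz are k·fs ± 4.1 kHz for integer k ≥ 0.
k=0: 4.1 kHz.
k=1: 8.45 kHz, 16.65 kHz.
k=2: 21 kHz, 29.2 kHz.
k=3: 33.55 kHz, 41.75 kHz.
k=4: 46.1 kHz, 54.3 kHz.
Within [13.55 kHz, 35.85 kHz]: 16.65 kHz, 21 kHz, 29.2 kHz, 33.55 kHz.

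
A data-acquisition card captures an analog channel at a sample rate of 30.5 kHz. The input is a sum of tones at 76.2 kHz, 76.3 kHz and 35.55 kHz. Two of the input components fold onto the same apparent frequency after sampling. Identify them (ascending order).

fs/2 = 15.25 kHz.
76.2 kHz mod fs = 15.2 kHz.
15.2 kHz ≤ fs/2 = 15.25 kHz, appears at 15.2 kHz.
76.3 kHz mod fs = 15.3 kHz.
15.3 kHz > fs/2 = 15.25 kHz, folds to fs − 15.3 kHz = 15.2 kHz.
35.55 kHz mod fs = 5.05 kHz.
5.05 kHz ≤ fs/2 = 15.25 kHz, appears at 5.05 kHz.
76.2 kHz and 76.3 kHz both map to 15.2 kHz.

76.2 kHz, 76.3 kHz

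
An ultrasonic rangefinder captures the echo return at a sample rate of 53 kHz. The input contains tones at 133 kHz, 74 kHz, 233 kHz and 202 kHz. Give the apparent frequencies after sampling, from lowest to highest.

fs/2 = 26.5 kHz.
133 kHz mod fs = 27 kHz.
27 kHz > fs/2 = 26.5 kHz, folds to fs − 27 kHz = 26 kHz.
74 kHz mod fs = 21 kHz.
21 kHz ≤ fs/2 = 26.5 kHz, appears at 21 kHz.
233 kHz mod fs = 21 kHz.
21 kHz ≤ fs/2 = 26.5 kHz, appears at 21 kHz.
202 kHz mod fs = 43 kHz.
43 kHz > fs/2 = 26.5 kHz, folds to fs − 43 kHz = 10 kHz.
Distinct values: {10 kHz, 21 kHz, 26 kHz}.

10 kHz, 21 kHz, 26 kHz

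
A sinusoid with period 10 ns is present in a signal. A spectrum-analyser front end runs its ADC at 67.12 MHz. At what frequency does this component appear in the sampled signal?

T = 10 ns → f = 1/T = 100 MHz.
100 MHz mod fs = 32.88 MHz.
32.88 MHz ≤ fs/2 = 33.56 MHz, appears at 32.88 MHz.

32.88 MHz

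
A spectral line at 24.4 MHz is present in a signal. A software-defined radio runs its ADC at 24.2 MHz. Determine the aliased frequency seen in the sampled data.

0.2 MHz

24.4 MHz mod fs = 0.2 MHz.
0.2 MHz ≤ fs/2 = 12.1 MHz, appears at 0.2 MHz.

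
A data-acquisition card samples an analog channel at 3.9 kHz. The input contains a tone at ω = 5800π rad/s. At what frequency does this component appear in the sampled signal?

1 kHz

ω = 5800π rad/s → f = ω/(2π) = 2900 Hz = 2.9 kHz.
2.9 kHz > fs/2 = 1.95 kHz, folds to fs − 2.9 kHz = 1 kHz.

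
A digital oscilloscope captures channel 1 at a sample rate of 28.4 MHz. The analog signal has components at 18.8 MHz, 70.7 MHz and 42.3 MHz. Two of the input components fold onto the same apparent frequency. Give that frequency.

13.9 MHz

fs/2 = 14.2 MHz.
18.8 MHz > fs/2 = 14.2 MHz, folds to fs − 18.8 MHz = 9.6 MHz.
70.7 MHz mod fs = 13.9 MHz.
13.9 MHz ≤ fs/2 = 14.2 MHz, appears at 13.9 MHz.
42.3 MHz mod fs = 13.9 MHz.
13.9 MHz ≤ fs/2 = 14.2 MHz, appears at 13.9 MHz.
42.3 MHz and 70.7 MHz both map to 13.9 MHz.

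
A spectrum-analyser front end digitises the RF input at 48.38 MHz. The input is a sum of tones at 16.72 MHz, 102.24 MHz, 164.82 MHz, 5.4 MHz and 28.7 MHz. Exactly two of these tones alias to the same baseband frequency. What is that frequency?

19.68 MHz

fs/2 = 24.19 MHz.
16.72 MHz ≤ fs/2 = 24.19 MHz, passes unchanged.
102.24 MHz mod fs = 5.48 MHz.
5.48 MHz ≤ fs/2 = 24.19 MHz, appears at 5.48 MHz.
164.82 MHz mod fs = 19.68 MHz.
19.68 MHz ≤ fs/2 = 24.19 MHz, appears at 19.68 MHz.
5.4 MHz ≤ fs/2 = 24.19 MHz, passes unchanged.
28.7 MHz > fs/2 = 24.19 MHz, folds to fs − 28.7 MHz = 19.68 MHz.
28.7 MHz and 164.82 MHz both map to 19.68 MHz.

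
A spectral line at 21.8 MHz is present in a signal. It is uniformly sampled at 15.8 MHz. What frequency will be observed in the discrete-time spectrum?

21.8 MHz mod fs = 6 MHz.
6 MHz ≤ fs/2 = 7.9 MHz, appears at 6 MHz.

6 MHz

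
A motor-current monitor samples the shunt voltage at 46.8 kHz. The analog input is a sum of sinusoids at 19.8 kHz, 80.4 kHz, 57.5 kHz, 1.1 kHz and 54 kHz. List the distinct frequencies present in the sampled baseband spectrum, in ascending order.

fs/2 = 23.4 kHz.
19.8 kHz ≤ fs/2 = 23.4 kHz, passes unchanged.
80.4 kHz mod fs = 33.6 kHz.
33.6 kHz > fs/2 = 23.4 kHz, folds to fs − 33.6 kHz = 13.2 kHz.
57.5 kHz mod fs = 10.7 kHz.
10.7 kHz ≤ fs/2 = 23.4 kHz, appears at 10.7 kHz.
1.1 kHz ≤ fs/2 = 23.4 kHz, passes unchanged.
54 kHz mod fs = 7.2 kHz.
7.2 kHz ≤ fs/2 = 23.4 kHz, appears at 7.2 kHz.
Distinct values: {1.1 kHz, 7.2 kHz, 10.7 kHz, 13.2 kHz, 19.8 kHz}.

1.1 kHz, 7.2 kHz, 10.7 kHz, 13.2 kHz, 19.8 kHz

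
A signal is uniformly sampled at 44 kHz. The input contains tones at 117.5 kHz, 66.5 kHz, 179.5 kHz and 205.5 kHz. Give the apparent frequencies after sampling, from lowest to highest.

fs/2 = 22 kHz.
117.5 kHz mod fs = 29.5 kHz.
29.5 kHz > fs/2 = 22 kHz, folds to fs − 29.5 kHz = 14.5 kHz.
66.5 kHz mod fs = 22.5 kHz.
22.5 kHz > fs/2 = 22 kHz, folds to fs − 22.5 kHz = 21.5 kHz.
179.5 kHz mod fs = 3.5 kHz.
3.5 kHz ≤ fs/2 = 22 kHz, appears at 3.5 kHz.
205.5 kHz mod fs = 29.5 kHz.
29.5 kHz > fs/2 = 22 kHz, folds to fs − 29.5 kHz = 14.5 kHz.
Distinct values: {3.5 kHz, 14.5 kHz, 21.5 kHz}.

3.5 kHz, 14.5 kHz, 21.5 kHz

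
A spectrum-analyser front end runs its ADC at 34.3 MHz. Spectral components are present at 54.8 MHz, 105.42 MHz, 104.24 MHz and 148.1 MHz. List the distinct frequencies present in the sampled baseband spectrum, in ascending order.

1.34 MHz, 2.52 MHz, 10.9 MHz, 13.8 MHz

fs/2 = 17.15 MHz.
54.8 MHz mod fs = 20.5 MHz.
20.5 MHz > fs/2 = 17.15 MHz, folds to fs − 20.5 MHz = 13.8 MHz.
105.42 MHz mod fs = 2.52 MHz.
2.52 MHz ≤ fs/2 = 17.15 MHz, appears at 2.52 MHz.
104.24 MHz mod fs = 1.34 MHz.
1.34 MHz ≤ fs/2 = 17.15 MHz, appears at 1.34 MHz.
148.1 MHz mod fs = 10.9 MHz.
10.9 MHz ≤ fs/2 = 17.15 MHz, appears at 10.9 MHz.
Distinct values: {1.34 MHz, 2.52 MHz, 10.9 MHz, 13.8 MHz}.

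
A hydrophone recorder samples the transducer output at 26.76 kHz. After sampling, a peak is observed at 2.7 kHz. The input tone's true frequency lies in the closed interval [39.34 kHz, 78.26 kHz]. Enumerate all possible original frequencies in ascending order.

50.82 kHz, 56.22 kHz, 77.58 kHz

Frequencies that alias to 2.7 kHz are k·fs ± 2.7 kHz for integer k ≥ 0.
k=0: 2.7 kHz.
k=1: 24.06 kHz, 29.46 kHz.
k=2: 50.82 kHz, 56.22 kHz.
k=3: 77.58 kHz, 82.98 kHz.
k=4: 104.34 kHz, 109.74 kHz.
Within [39.34 kHz, 78.26 kHz]: 50.82 kHz, 56.22 kHz, 77.58 kHz.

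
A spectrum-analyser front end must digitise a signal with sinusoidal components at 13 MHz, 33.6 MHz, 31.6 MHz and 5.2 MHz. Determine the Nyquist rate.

67.2 MHz

Highest-frequency component: 33.6 MHz.
Nyquist rate = 2 × 33.6 MHz = 67.2 MHz.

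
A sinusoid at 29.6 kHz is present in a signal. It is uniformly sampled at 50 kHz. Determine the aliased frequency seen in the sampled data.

20.4 kHz

29.6 kHz > fs/2 = 25 kHz, folds to fs − 29.6 kHz = 20.4 kHz.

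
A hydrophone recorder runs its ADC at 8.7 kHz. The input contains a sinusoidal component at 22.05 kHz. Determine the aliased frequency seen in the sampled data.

22.05 kHz mod fs = 4.65 kHz.
4.65 kHz > fs/2 = 4.35 kHz, folds to fs − 4.65 kHz = 4.05 kHz.

4.05 kHz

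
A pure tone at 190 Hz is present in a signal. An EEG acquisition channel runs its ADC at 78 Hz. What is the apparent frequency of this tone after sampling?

34 Hz

190 Hz mod fs = 34 Hz.
34 Hz ≤ fs/2 = 39 Hz, appears at 34 Hz.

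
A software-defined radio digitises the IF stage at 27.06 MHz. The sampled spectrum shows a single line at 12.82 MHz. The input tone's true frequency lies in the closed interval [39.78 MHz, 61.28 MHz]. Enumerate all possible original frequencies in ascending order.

39.88 MHz, 41.3 MHz

Frequencies that alias to 12.82 MHz are k·fs ± 12.82 MHz for integer k ≥ 0.
k=0: 12.82 MHz.
k=1: 14.24 MHz, 39.88 MHz.
k=2: 41.3 MHz, 66.94 MHz.
k=3: 68.36 MHz, 94 MHz.
Within [39.78 MHz, 61.28 MHz]: 39.88 MHz, 41.3 MHz.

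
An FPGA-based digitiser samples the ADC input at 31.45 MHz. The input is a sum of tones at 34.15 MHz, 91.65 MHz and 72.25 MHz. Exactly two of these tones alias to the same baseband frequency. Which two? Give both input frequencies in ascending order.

34.15 MHz, 91.65 MHz

fs/2 = 15.725 MHz.
34.15 MHz mod fs = 2.7 MHz.
2.7 MHz ≤ fs/2 = 15.725 MHz, appears at 2.7 MHz.
91.65 MHz mod fs = 28.75 MHz.
28.75 MHz > fs/2 = 15.725 MHz, folds to fs − 28.75 MHz = 2.7 MHz.
72.25 MHz mod fs = 9.35 MHz.
9.35 MHz ≤ fs/2 = 15.725 MHz, appears at 9.35 MHz.
34.15 MHz and 91.65 MHz both map to 2.7 MHz.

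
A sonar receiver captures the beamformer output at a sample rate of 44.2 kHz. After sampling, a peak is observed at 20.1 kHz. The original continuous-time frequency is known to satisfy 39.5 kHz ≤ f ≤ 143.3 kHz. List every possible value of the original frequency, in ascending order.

Frequencies that alias to 20.1 kHz are k·fs ± 20.1 kHz for integer k ≥ 0.
k=0: 20.1 kHz.
k=1: 24.1 kHz, 64.3 kHz.
k=2: 68.3 kHz, 108.5 kHz.
k=3: 112.5 kHz, 152.7 kHz.
k=4: 156.7 kHz, 196.9 kHz.
Within [39.5 kHz, 143.3 kHz]: 64.3 kHz, 68.3 kHz, 108.5 kHz, 112.5 kHz.

64.3 kHz, 68.3 kHz, 108.5 kHz, 112.5 kHz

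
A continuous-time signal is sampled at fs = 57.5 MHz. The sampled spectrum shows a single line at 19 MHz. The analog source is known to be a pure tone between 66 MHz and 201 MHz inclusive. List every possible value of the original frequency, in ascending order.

76.5 MHz, 96 MHz, 134 MHz, 153.5 MHz, 191.5 MHz

Frequencies that alias to 19 MHz are k·fs ± 19 MHz for integer k ≥ 0.
k=0: 19 MHz.
k=1: 38.5 MHz, 76.5 MHz.
k=2: 96 MHz, 134 MHz.
k=3: 153.5 MHz, 191.5 MHz.
k=4: 211 MHz, 249 MHz.
Within [66 MHz, 201 MHz]: 76.5 MHz, 96 MHz, 134 MHz, 153.5 MHz, 191.5 MHz.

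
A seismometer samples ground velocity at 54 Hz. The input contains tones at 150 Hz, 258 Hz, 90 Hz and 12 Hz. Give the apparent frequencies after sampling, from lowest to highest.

fs/2 = 27 Hz.
150 Hz mod fs = 42 Hz.
42 Hz > fs/2 = 27 Hz, folds to fs − 42 Hz = 12 Hz.
258 Hz mod fs = 42 Hz.
42 Hz > fs/2 = 27 Hz, folds to fs − 42 Hz = 12 Hz.
90 Hz mod fs = 36 Hz.
36 Hz > fs/2 = 27 Hz, folds to fs − 36 Hz = 18 Hz.
12 Hz ≤ fs/2 = 27 Hz, passes unchanged.
Distinct values: {12 Hz, 18 Hz}.

12 Hz, 18 Hz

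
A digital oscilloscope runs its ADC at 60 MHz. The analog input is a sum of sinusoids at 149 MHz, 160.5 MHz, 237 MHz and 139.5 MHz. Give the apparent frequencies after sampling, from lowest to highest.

3 MHz, 19.5 MHz, 29 MHz

fs/2 = 30 MHz.
149 MHz mod fs = 29 MHz.
29 MHz ≤ fs/2 = 30 MHz, appears at 29 MHz.
160.5 MHz mod fs = 40.5 MHz.
40.5 MHz > fs/2 = 30 MHz, folds to fs − 40.5 MHz = 19.5 MHz.
237 MHz mod fs = 57 MHz.
57 MHz > fs/2 = 30 MHz, folds to fs − 57 MHz = 3 MHz.
139.5 MHz mod fs = 19.5 MHz.
19.5 MHz ≤ fs/2 = 30 MHz, appears at 19.5 MHz.
Distinct values: {3 MHz, 19.5 MHz, 29 MHz}.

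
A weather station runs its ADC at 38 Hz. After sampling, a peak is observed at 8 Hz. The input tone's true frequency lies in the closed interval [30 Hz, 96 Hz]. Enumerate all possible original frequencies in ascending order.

30 Hz, 46 Hz, 68 Hz, 84 Hz

Frequencies that alias to 8 Hz are k·fs ± 8 Hz for integer k ≥ 0.
k=0: 8 Hz.
k=1: 30 Hz, 46 Hz.
k=2: 68 Hz, 84 Hz.
k=3: 106 Hz, 122 Hz.
Within [30 Hz, 96 Hz]: 30 Hz, 46 Hz, 68 Hz, 84 Hz.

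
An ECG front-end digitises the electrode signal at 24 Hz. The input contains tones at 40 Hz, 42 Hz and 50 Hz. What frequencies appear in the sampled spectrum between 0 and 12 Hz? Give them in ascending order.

fs/2 = 12 Hz.
40 Hz mod fs = 16 Hz.
16 Hz > fs/2 = 12 Hz, folds to fs − 16 Hz = 8 Hz.
42 Hz mod fs = 18 Hz.
18 Hz > fs/2 = 12 Hz, folds to fs − 18 Hz = 6 Hz.
50 Hz mod fs = 2 Hz.
2 Hz ≤ fs/2 = 12 Hz, appears at 2 Hz.
Distinct values: {2 Hz, 6 Hz, 8 Hz}.

2 Hz, 6 Hz, 8 Hz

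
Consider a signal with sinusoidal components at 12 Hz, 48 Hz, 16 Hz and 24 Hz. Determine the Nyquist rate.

96 Hz

Highest-frequency component: 48 Hz.
Nyquist rate = 2 × 48 Hz = 96 Hz.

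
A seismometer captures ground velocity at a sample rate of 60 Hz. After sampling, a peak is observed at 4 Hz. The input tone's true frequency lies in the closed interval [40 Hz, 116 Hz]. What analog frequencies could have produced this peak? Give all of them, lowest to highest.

Frequencies that alias to 4 Hz are k·fs ± 4 Hz for integer k ≥ 0.
k=0: 4 Hz.
k=1: 56 Hz, 64 Hz.
k=2: 116 Hz, 124 Hz.
k=3: 176 Hz, 184 Hz.
Within [40 Hz, 116 Hz]: 56 Hz, 64 Hz, 116 Hz.

56 Hz, 64 Hz, 116 Hz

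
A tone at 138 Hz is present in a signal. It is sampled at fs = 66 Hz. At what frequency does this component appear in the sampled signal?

138 Hz mod fs = 6 Hz.
6 Hz ≤ fs/2 = 33 Hz, appears at 6 Hz.

6 Hz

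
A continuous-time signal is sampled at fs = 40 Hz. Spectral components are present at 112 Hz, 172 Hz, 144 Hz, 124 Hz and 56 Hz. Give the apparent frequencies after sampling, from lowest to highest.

fs/2 = 20 Hz.
112 Hz mod fs = 32 Hz.
32 Hz > fs/2 = 20 Hz, folds to fs − 32 Hz = 8 Hz.
172 Hz mod fs = 12 Hz.
12 Hz ≤ fs/2 = 20 Hz, appears at 12 Hz.
144 Hz mod fs = 24 Hz.
24 Hz > fs/2 = 20 Hz, folds to fs − 24 Hz = 16 Hz.
124 Hz mod fs = 4 Hz.
4 Hz ≤ fs/2 = 20 Hz, appears at 4 Hz.
56 Hz mod fs = 16 Hz.
16 Hz ≤ fs/2 = 20 Hz, appears at 16 Hz.
Distinct values: {4 Hz, 8 Hz, 12 Hz, 16 Hz}.

4 Hz, 8 Hz, 12 Hz, 16 Hz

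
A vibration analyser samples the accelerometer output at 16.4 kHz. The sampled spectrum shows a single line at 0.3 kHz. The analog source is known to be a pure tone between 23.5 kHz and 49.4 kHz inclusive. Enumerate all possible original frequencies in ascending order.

32.5 kHz, 33.1 kHz, 48.9 kHz

Frequencies that alias to 0.3 kHz are k·fs ± 0.3 kHz for integer k ≥ 0.
k=0: 0.3 kHz.
k=1: 16.1 kHz, 16.7 kHz.
k=2: 32.5 kHz, 33.1 kHz.
k=3: 48.9 kHz, 49.5 kHz.
k=4: 65.3 kHz, 65.9 kHz.
Within [23.5 kHz, 49.4 kHz]: 32.5 kHz, 33.1 kHz, 48.9 kHz.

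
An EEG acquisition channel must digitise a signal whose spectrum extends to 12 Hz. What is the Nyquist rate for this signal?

Nyquist rate = 2 × 12 Hz = 24 Hz.

24 Hz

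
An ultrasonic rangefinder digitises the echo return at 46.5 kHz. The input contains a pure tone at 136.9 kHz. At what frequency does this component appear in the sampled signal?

136.9 kHz mod fs = 43.9 kHz.
43.9 kHz > fs/2 = 23.25 kHz, folds to fs − 43.9 kHz = 2.6 kHz.

2.6 kHz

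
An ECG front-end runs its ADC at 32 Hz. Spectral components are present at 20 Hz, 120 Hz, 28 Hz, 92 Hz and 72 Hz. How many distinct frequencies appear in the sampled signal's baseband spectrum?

fs/2 = 16 Hz.
20 Hz > fs/2 = 16 Hz, folds to fs − 20 Hz = 12 Hz.
120 Hz mod fs = 24 Hz.
24 Hz > fs/2 = 16 Hz, folds to fs − 24 Hz = 8 Hz.
28 Hz > fs/2 = 16 Hz, folds to fs − 28 Hz = 4 Hz.
92 Hz mod fs = 28 Hz.
28 Hz > fs/2 = 16 Hz, folds to fs − 28 Hz = 4 Hz.
72 Hz mod fs = 8 Hz.
8 Hz ≤ fs/2 = 16 Hz, appears at 8 Hz.
Distinct values: {4 Hz, 8 Hz, 12 Hz} → 3.

3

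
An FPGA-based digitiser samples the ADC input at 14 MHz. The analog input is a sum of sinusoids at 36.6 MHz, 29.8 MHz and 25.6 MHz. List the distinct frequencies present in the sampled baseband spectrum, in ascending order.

1.8 MHz, 2.4 MHz, 5.4 MHz

fs/2 = 7 MHz.
36.6 MHz mod fs = 8.6 MHz.
8.6 MHz > fs/2 = 7 MHz, folds to fs − 8.6 MHz = 5.4 MHz.
29.8 MHz mod fs = 1.8 MHz.
1.8 MHz ≤ fs/2 = 7 MHz, appears at 1.8 MHz.
25.6 MHz mod fs = 11.6 MHz.
11.6 MHz > fs/2 = 7 MHz, folds to fs − 11.6 MHz = 2.4 MHz.
Distinct values: {1.8 MHz, 2.4 MHz, 5.4 MHz}.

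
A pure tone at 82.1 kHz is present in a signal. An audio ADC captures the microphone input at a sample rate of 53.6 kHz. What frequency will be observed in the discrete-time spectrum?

25.1 kHz

82.1 kHz mod fs = 28.5 kHz.
28.5 kHz > fs/2 = 26.8 kHz, folds to fs − 28.5 kHz = 25.1 kHz.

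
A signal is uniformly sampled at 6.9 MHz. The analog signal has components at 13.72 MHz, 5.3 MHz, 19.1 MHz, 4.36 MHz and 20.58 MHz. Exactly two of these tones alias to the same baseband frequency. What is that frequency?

fs/2 = 3.45 MHz.
13.72 MHz mod fs = 6.82 MHz.
6.82 MHz > fs/2 = 3.45 MHz, folds to fs − 6.82 MHz = 0.08 MHz.
5.3 MHz > fs/2 = 3.45 MHz, folds to fs − 5.3 MHz = 1.6 MHz.
19.1 MHz mod fs = 5.3 MHz.
5.3 MHz > fs/2 = 3.45 MHz, folds to fs − 5.3 MHz = 1.6 MHz.
4.36 MHz > fs/2 = 3.45 MHz, folds to fs − 4.36 MHz = 2.54 MHz.
20.58 MHz mod fs = 6.78 MHz.
6.78 MHz > fs/2 = 3.45 MHz, folds to fs − 6.78 MHz = 0.12 MHz.
5.3 MHz and 19.1 MHz both map to 1.6 MHz.

1.6 MHz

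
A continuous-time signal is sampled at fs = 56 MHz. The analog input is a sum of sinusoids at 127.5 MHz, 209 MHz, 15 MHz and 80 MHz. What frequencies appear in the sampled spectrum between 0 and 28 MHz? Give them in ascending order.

15 MHz, 15.5 MHz, 24 MHz

fs/2 = 28 MHz.
127.5 MHz mod fs = 15.5 MHz.
15.5 MHz ≤ fs/2 = 28 MHz, appears at 15.5 MHz.
209 MHz mod fs = 41 MHz.
41 MHz > fs/2 = 28 MHz, folds to fs − 41 MHz = 15 MHz.
15 MHz ≤ fs/2 = 28 MHz, passes unchanged.
80 MHz mod fs = 24 MHz.
24 MHz ≤ fs/2 = 28 MHz, appears at 24 MHz.
Distinct values: {15 MHz, 15.5 MHz, 24 MHz}.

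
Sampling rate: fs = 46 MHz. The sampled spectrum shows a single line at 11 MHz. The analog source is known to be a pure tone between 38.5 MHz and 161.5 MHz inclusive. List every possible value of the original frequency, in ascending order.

57 MHz, 81 MHz, 103 MHz, 127 MHz, 149 MHz

Frequencies that alias to 11 MHz are k·fs ± 11 MHz for integer k ≥ 0.
k=0: 11 MHz.
k=1: 35 MHz, 57 MHz.
k=2: 81 MHz, 103 MHz.
k=3: 127 MHz, 149 MHz.
k=4: 173 MHz, 195 MHz.
Within [38.5 MHz, 161.5 MHz]: 57 MHz, 81 MHz, 103 MHz, 127 MHz, 149 MHz.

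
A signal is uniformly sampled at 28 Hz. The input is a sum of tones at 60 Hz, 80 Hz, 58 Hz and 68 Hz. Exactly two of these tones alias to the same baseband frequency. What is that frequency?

4 Hz

fs/2 = 14 Hz.
60 Hz mod fs = 4 Hz.
4 Hz ≤ fs/2 = 14 Hz, appears at 4 Hz.
80 Hz mod fs = 24 Hz.
24 Hz > fs/2 = 14 Hz, folds to fs − 24 Hz = 4 Hz.
58 Hz mod fs = 2 Hz.
2 Hz ≤ fs/2 = 14 Hz, appears at 2 Hz.
68 Hz mod fs = 12 Hz.
12 Hz ≤ fs/2 = 14 Hz, appears at 12 Hz.
60 Hz and 80 Hz both map to 4 Hz.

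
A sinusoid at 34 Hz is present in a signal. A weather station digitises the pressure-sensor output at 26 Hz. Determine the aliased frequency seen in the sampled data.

8 Hz

34 Hz mod fs = 8 Hz.
8 Hz ≤ fs/2 = 13 Hz, appears at 8 Hz.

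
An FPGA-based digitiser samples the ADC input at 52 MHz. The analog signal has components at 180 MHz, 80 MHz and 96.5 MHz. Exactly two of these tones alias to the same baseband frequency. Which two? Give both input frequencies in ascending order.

fs/2 = 26 MHz.
180 MHz mod fs = 24 MHz.
24 MHz ≤ fs/2 = 26 MHz, appears at 24 MHz.
80 MHz mod fs = 28 MHz.
28 MHz > fs/2 = 26 MHz, folds to fs − 28 MHz = 24 MHz.
96.5 MHz mod fs = 44.5 MHz.
44.5 MHz > fs/2 = 26 MHz, folds to fs − 44.5 MHz = 7.5 MHz.
80 MHz and 180 MHz both map to 24 MHz.

80 MHz, 180 MHz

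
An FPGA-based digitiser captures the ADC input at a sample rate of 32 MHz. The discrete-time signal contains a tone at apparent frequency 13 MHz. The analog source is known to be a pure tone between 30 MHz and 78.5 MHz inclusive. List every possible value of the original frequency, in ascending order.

Frequencies that alias to 13 MHz are k·fs ± 13 MHz for integer k ≥ 0.
k=0: 13 MHz.
k=1: 19 MHz, 45 MHz.
k=2: 51 MHz, 77 MHz.
k=3: 83 MHz, 109 MHz.
Within [30 MHz, 78.5 MHz]: 45 MHz, 51 MHz, 77 MHz.

45 MHz, 51 MHz, 77 MHz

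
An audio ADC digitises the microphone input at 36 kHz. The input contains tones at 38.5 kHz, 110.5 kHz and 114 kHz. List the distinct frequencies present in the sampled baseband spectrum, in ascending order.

fs/2 = 18 kHz.
38.5 kHz mod fs = 2.5 kHz.
2.5 kHz ≤ fs/2 = 18 kHz, appears at 2.5 kHz.
110.5 kHz mod fs = 2.5 kHz.
2.5 kHz ≤ fs/2 = 18 kHz, appears at 2.5 kHz.
114 kHz mod fs = 6 kHz.
6 kHz ≤ fs/2 = 18 kHz, appears at 6 kHz.
Distinct values: {2.5 kHz, 6 kHz}.

2.5 kHz, 6 kHz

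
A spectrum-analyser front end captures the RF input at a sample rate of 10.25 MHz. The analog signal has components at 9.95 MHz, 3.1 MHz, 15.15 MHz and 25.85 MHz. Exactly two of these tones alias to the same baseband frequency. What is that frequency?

fs/2 = 5.125 MHz.
9.95 MHz > fs/2 = 5.125 MHz, folds to fs − 9.95 MHz = 0.3 MHz.
3.1 MHz ≤ fs/2 = 5.125 MHz, passes unchanged.
15.15 MHz mod fs = 4.9 MHz.
4.9 MHz ≤ fs/2 = 5.125 MHz, appears at 4.9 MHz.
25.85 MHz mod fs = 5.35 MHz.
5.35 MHz > fs/2 = 5.125 MHz, folds to fs − 5.35 MHz = 4.9 MHz.
15.15 MHz and 25.85 MHz both map to 4.9 MHz.

4.9 MHz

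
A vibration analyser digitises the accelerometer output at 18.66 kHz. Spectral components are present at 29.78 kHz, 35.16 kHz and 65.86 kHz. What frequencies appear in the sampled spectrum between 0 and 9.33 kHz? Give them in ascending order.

2.16 kHz, 7.54 kHz, 8.78 kHz

fs/2 = 9.33 kHz.
29.78 kHz mod fs = 11.12 kHz.
11.12 kHz > fs/2 = 9.33 kHz, folds to fs − 11.12 kHz = 7.54 kHz.
35.16 kHz mod fs = 16.5 kHz.
16.5 kHz > fs/2 = 9.33 kHz, folds to fs − 16.5 kHz = 2.16 kHz.
65.86 kHz mod fs = 9.88 kHz.
9.88 kHz > fs/2 = 9.33 kHz, folds to fs − 9.88 kHz = 8.78 kHz.
Distinct values: {2.16 kHz, 7.54 kHz, 8.78 kHz}.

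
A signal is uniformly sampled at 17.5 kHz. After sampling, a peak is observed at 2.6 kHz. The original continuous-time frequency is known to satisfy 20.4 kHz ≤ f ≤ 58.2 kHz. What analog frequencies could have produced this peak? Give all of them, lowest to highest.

32.4 kHz, 37.6 kHz, 49.9 kHz, 55.1 kHz

Frequencies that alias to 2.6 kHz are k·fs ± 2.6 kHz for integer k ≥ 0.
k=0: 2.6 kHz.
k=1: 14.9 kHz, 20.1 kHz.
k=2: 32.4 kHz, 37.6 kHz.
k=3: 49.9 kHz, 55.1 kHz.
k=4: 67.4 kHz, 72.6 kHz.
Within [20.4 kHz, 58.2 kHz]: 32.4 kHz, 37.6 kHz, 49.9 kHz, 55.1 kHz.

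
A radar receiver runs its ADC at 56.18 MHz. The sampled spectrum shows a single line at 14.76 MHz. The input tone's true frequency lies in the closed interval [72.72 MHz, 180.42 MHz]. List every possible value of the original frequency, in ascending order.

Frequencies that alias to 14.76 MHz are k·fs ± 14.76 MHz for integer k ≥ 0.
k=0: 14.76 MHz.
k=1: 41.42 MHz, 70.94 MHz.
k=2: 97.6 MHz, 127.12 MHz.
k=3: 153.78 MHz, 183.3 MHz.
k=4: 209.96 MHz, 239.48 MHz.
Within [72.72 MHz, 180.42 MHz]: 97.6 MHz, 127.12 MHz, 153.78 MHz.

97.6 MHz, 127.12 MHz, 153.78 MHz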